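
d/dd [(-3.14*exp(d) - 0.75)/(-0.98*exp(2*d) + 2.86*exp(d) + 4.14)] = (-(1.96*exp(d) - 2.86)*(3.14*exp(d) + 0.75) + 3.0772*exp(2*d) - 8.9804*exp(d) - 12.9996)*exp(d)/(-0.98*exp(2*d) + 2.86*exp(d) + 4.14)^2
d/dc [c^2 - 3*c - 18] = 2*c - 3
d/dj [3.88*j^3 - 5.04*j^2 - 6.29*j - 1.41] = 11.64*j^2 - 10.08*j - 6.29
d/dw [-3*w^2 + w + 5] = 1 - 6*w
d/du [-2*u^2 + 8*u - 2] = 8 - 4*u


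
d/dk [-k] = -1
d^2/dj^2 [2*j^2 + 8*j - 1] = 4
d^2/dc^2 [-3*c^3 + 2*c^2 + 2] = 4 - 18*c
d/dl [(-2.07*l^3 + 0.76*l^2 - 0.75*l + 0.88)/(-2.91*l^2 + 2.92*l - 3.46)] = (6.0237*l^4 - 12.0888*l^3 + 21.5233*l^2 - 0.137599999999999*l + 0.0253999999999999)/(8.4681*l^4 - 16.9944*l^3 + 28.6636*l^2 - 20.2064*l + 11.9716)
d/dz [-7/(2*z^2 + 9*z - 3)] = 7*(4*z + 9)/(2*z^2 + 9*z - 3)^2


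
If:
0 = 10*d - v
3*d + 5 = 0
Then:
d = -5/3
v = -50/3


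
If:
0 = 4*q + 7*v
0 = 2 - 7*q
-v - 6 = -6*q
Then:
No Solution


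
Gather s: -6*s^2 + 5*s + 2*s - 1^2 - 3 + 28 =-6*s^2 + 7*s + 24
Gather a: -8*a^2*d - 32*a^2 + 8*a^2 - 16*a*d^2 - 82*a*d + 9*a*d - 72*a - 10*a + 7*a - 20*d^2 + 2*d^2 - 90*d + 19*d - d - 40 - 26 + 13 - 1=a^2*(-8*d - 24) + a*(-16*d^2 - 73*d - 75) - 18*d^2 - 72*d - 54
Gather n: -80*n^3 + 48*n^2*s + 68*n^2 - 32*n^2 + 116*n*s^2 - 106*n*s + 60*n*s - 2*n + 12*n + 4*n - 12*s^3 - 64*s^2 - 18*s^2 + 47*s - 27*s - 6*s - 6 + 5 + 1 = -80*n^3 + n^2*(48*s + 36) + n*(116*s^2 - 46*s + 14) - 12*s^3 - 82*s^2 + 14*s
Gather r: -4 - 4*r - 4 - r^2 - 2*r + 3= -r^2 - 6*r - 5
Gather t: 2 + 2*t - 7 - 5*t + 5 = -3*t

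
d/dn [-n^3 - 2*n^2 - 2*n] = -3*n^2 - 4*n - 2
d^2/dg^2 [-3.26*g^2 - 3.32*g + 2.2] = -6.52000000000000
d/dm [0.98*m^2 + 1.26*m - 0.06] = 1.96*m + 1.26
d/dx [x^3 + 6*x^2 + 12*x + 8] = 3*x^2 + 12*x + 12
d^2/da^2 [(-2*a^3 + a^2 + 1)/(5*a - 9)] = 4*(-25*a^3 + 135*a^2 - 243*a + 53)/(125*a^3 - 675*a^2 + 1215*a - 729)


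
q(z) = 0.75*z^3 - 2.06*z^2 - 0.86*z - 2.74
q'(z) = 2.25*z^2 - 4.12*z - 0.86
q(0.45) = -3.48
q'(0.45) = -2.26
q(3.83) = 5.88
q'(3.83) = 16.37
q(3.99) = 8.67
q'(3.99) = 18.52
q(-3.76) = -68.50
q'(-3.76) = 46.44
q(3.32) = -0.86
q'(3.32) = 10.26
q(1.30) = -5.69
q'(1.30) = -2.41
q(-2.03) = -15.76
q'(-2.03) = 16.78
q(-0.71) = -3.44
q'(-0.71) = 3.20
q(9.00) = 369.41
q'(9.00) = 144.31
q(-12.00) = -1585.06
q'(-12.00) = 372.58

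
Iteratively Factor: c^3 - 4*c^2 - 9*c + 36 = (c - 3)*(c^2 - c - 12) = (c - 3)*(c + 3)*(c - 4)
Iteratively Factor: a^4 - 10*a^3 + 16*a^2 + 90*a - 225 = (a - 3)*(a^3 - 7*a^2 - 5*a + 75) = (a - 3)*(a + 3)*(a^2 - 10*a + 25) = (a - 5)*(a - 3)*(a + 3)*(a - 5)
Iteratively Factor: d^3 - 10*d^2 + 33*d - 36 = (d - 3)*(d^2 - 7*d + 12) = (d - 4)*(d - 3)*(d - 3)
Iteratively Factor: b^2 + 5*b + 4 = (b + 1)*(b + 4)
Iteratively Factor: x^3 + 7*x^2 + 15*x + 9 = (x + 3)*(x^2 + 4*x + 3) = (x + 3)^2*(x + 1)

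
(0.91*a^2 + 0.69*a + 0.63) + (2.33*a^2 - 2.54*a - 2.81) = 3.24*a^2 - 1.85*a - 2.18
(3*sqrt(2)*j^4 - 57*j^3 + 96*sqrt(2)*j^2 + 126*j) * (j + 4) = 3*sqrt(2)*j^5 - 57*j^4 + 12*sqrt(2)*j^4 - 228*j^3 + 96*sqrt(2)*j^3 + 126*j^2 + 384*sqrt(2)*j^2 + 504*j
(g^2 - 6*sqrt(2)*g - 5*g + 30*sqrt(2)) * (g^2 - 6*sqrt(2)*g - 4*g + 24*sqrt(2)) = g^4 - 12*sqrt(2)*g^3 - 9*g^3 + 92*g^2 + 108*sqrt(2)*g^2 - 648*g - 240*sqrt(2)*g + 1440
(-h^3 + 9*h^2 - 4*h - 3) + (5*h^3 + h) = 4*h^3 + 9*h^2 - 3*h - 3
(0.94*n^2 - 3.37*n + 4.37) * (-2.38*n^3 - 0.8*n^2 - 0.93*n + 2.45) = -2.2372*n^5 + 7.2686*n^4 - 8.5788*n^3 + 1.9411*n^2 - 12.3206*n + 10.7065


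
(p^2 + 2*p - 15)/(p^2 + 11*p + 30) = (p - 3)/(p + 6)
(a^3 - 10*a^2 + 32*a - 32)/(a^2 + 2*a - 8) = (a^2 - 8*a + 16)/(a + 4)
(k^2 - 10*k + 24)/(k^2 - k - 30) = (k - 4)/(k + 5)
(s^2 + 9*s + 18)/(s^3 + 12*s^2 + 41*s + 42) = (s + 6)/(s^2 + 9*s + 14)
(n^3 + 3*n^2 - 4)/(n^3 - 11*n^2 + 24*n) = (n^3 + 3*n^2 - 4)/(n*(n^2 - 11*n + 24))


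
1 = 1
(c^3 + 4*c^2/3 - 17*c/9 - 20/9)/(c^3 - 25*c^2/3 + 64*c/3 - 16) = (3*c^2 + 8*c + 5)/(3*(c^2 - 7*c + 12))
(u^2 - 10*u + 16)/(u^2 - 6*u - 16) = (u - 2)/(u + 2)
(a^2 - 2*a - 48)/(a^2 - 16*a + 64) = (a + 6)/(a - 8)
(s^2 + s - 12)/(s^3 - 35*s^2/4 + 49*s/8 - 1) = 8*(s^2 + s - 12)/(8*s^3 - 70*s^2 + 49*s - 8)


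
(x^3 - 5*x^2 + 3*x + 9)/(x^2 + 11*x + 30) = (x^3 - 5*x^2 + 3*x + 9)/(x^2 + 11*x + 30)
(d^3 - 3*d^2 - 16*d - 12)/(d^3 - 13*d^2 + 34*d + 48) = (d + 2)/(d - 8)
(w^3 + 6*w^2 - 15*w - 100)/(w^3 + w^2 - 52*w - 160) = (w^2 + w - 20)/(w^2 - 4*w - 32)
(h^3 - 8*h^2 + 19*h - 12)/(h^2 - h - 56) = (-h^3 + 8*h^2 - 19*h + 12)/(-h^2 + h + 56)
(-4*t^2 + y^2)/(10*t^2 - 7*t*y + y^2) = (2*t + y)/(-5*t + y)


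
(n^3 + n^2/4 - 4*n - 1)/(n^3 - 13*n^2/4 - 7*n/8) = 2*(n^2 - 4)/(n*(2*n - 7))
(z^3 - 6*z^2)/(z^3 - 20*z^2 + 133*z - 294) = z^2/(z^2 - 14*z + 49)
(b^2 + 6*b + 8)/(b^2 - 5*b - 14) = (b + 4)/(b - 7)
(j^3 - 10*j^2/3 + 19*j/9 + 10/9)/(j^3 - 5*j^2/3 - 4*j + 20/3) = (j + 1/3)/(j + 2)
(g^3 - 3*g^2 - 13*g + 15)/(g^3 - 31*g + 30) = (g + 3)/(g + 6)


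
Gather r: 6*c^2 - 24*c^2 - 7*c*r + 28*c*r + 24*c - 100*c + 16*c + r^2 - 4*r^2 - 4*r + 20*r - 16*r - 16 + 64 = -18*c^2 + 21*c*r - 60*c - 3*r^2 + 48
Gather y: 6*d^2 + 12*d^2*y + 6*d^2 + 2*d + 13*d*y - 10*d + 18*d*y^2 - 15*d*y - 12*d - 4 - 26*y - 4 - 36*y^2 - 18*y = 12*d^2 - 20*d + y^2*(18*d - 36) + y*(12*d^2 - 2*d - 44) - 8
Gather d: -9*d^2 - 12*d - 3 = -9*d^2 - 12*d - 3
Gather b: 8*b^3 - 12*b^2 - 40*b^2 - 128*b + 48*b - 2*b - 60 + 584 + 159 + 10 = 8*b^3 - 52*b^2 - 82*b + 693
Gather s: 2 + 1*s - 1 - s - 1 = 0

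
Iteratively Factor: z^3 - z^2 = (z)*(z^2 - z) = z^2*(z - 1)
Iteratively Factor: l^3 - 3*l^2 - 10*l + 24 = (l + 3)*(l^2 - 6*l + 8) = (l - 2)*(l + 3)*(l - 4)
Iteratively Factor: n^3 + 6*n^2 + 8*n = (n + 2)*(n^2 + 4*n) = (n + 2)*(n + 4)*(n)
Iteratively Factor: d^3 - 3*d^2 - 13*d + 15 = (d - 1)*(d^2 - 2*d - 15) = (d - 1)*(d + 3)*(d - 5)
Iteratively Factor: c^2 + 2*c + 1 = (c + 1)*(c + 1)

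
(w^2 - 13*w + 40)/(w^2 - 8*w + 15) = (w - 8)/(w - 3)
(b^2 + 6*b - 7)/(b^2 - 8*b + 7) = (b + 7)/(b - 7)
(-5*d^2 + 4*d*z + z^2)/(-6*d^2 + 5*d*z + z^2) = (5*d + z)/(6*d + z)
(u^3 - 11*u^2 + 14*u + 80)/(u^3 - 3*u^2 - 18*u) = (-u^3 + 11*u^2 - 14*u - 80)/(u*(-u^2 + 3*u + 18))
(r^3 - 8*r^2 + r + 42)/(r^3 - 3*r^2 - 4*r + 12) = (r - 7)/(r - 2)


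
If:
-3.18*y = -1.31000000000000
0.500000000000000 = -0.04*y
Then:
No Solution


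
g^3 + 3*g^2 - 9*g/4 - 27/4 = (g - 3/2)*(g + 3/2)*(g + 3)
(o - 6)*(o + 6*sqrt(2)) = o^2 - 6*o + 6*sqrt(2)*o - 36*sqrt(2)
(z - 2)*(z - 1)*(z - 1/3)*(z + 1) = z^4 - 7*z^3/3 - z^2/3 + 7*z/3 - 2/3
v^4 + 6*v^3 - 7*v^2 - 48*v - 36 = (v - 3)*(v + 1)*(v + 2)*(v + 6)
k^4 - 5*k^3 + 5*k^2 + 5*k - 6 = (k - 3)*(k - 2)*(k - 1)*(k + 1)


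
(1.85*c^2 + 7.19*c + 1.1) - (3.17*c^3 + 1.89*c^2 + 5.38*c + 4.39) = -3.17*c^3 - 0.0399999999999998*c^2 + 1.81*c - 3.29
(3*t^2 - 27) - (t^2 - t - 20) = 2*t^2 + t - 7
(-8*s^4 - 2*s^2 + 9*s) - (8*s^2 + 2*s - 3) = -8*s^4 - 10*s^2 + 7*s + 3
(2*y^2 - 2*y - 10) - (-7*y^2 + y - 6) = 9*y^2 - 3*y - 4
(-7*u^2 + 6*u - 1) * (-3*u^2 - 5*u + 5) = 21*u^4 + 17*u^3 - 62*u^2 + 35*u - 5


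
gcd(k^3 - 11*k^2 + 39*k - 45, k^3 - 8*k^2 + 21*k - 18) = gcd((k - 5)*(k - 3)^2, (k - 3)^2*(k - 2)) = k^2 - 6*k + 9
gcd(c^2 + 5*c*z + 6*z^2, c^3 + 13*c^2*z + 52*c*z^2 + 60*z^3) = c + 2*z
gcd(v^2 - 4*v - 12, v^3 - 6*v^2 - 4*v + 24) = v^2 - 4*v - 12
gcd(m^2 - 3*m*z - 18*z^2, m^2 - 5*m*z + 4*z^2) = 1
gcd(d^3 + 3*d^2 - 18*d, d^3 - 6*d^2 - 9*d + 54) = d - 3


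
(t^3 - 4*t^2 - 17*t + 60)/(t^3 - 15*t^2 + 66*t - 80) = (t^2 + t - 12)/(t^2 - 10*t + 16)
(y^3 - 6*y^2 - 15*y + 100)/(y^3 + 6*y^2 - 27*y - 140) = (y - 5)/(y + 7)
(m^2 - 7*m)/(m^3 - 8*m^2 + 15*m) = (m - 7)/(m^2 - 8*m + 15)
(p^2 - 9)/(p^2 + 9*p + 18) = (p - 3)/(p + 6)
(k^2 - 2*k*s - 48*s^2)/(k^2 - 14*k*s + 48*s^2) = (-k - 6*s)/(-k + 6*s)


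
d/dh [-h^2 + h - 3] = 1 - 2*h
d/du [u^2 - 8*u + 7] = 2*u - 8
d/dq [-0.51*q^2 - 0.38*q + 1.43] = -1.02*q - 0.38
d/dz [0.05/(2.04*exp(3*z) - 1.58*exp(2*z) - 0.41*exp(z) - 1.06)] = (-0.306*exp(2*z) + 0.158*exp(z) + 0.0205)*exp(z)/(-2.04*exp(3*z) + 1.58*exp(2*z) + 0.41*exp(z) + 1.06)^2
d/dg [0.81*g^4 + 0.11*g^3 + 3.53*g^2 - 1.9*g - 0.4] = 3.24*g^3 + 0.33*g^2 + 7.06*g - 1.9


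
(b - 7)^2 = b^2 - 14*b + 49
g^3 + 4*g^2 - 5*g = g*(g - 1)*(g + 5)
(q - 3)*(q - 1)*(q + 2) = q^3 - 2*q^2 - 5*q + 6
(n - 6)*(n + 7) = n^2 + n - 42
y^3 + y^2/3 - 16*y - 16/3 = (y - 4)*(y + 1/3)*(y + 4)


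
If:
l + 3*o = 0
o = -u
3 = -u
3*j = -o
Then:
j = -1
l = -9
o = 3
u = -3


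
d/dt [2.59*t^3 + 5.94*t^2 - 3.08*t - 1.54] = 7.77*t^2 + 11.88*t - 3.08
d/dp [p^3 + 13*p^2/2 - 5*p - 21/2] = 3*p^2 + 13*p - 5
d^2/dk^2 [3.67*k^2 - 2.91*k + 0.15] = 7.34000000000000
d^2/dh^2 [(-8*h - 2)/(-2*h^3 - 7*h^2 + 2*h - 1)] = 4*(48*h^5 + 192*h^4 + 324*h^3 + 87*h^2 - 132*h + 5)/(8*h^9 + 84*h^8 + 270*h^7 + 187*h^6 - 186*h^5 + 207*h^4 - 86*h^3 + 33*h^2 - 6*h + 1)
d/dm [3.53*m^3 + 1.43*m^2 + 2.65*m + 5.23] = 10.59*m^2 + 2.86*m + 2.65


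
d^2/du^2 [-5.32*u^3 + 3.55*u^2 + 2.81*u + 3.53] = 7.1 - 31.92*u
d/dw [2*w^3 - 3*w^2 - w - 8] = 6*w^2 - 6*w - 1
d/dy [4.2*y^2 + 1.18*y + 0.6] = 8.4*y + 1.18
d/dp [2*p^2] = 4*p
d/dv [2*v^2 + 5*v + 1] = 4*v + 5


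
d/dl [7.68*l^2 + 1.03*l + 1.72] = 15.36*l + 1.03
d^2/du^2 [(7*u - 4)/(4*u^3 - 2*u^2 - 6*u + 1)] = 4*(168*u^5 - 276*u^4 + 226*u^3 + 36*u^2 - 27*u - 55)/(64*u^9 - 96*u^8 - 240*u^7 + 328*u^6 + 312*u^5 - 348*u^4 - 132*u^3 + 102*u^2 - 18*u + 1)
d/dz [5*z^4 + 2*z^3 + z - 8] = 20*z^3 + 6*z^2 + 1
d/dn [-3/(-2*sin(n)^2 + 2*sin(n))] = 3*(-2/tan(n) + cos(n)/sin(n)^2)/(2*(sin(n) - 1)^2)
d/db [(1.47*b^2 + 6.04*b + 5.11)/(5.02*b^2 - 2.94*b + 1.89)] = (-34.6426*b^2 - 45.7478*b + 26.439)/(25.2004*b^4 - 29.5176*b^3 + 27.6192*b^2 - 11.1132*b + 3.5721)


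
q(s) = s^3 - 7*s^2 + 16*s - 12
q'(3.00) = 1.00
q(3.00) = 0.00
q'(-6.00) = 208.00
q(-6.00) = -576.00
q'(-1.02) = 33.40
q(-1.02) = -36.66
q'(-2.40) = 66.88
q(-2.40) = -104.54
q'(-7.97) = 318.14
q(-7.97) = -1090.43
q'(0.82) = 6.54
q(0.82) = -3.04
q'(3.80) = 6.12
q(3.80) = 2.59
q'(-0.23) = 19.38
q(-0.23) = -16.06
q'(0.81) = 6.63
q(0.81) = -3.10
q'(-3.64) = 106.71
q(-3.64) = -211.22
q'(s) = 3*s^2 - 14*s + 16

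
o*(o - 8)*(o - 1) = o^3 - 9*o^2 + 8*o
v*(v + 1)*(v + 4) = v^3 + 5*v^2 + 4*v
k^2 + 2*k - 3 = (k - 1)*(k + 3)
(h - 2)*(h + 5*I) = h^2 - 2*h + 5*I*h - 10*I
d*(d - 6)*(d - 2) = d^3 - 8*d^2 + 12*d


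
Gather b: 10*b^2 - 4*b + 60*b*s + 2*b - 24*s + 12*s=10*b^2 + b*(60*s - 2) - 12*s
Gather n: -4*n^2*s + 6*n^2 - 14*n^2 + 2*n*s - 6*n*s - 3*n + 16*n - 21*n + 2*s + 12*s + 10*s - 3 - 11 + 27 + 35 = n^2*(-4*s - 8) + n*(-4*s - 8) + 24*s + 48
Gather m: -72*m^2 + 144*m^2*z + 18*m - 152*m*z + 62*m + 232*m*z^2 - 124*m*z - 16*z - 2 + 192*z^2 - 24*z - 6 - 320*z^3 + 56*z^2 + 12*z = m^2*(144*z - 72) + m*(232*z^2 - 276*z + 80) - 320*z^3 + 248*z^2 - 28*z - 8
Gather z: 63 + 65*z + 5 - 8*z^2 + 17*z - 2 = -8*z^2 + 82*z + 66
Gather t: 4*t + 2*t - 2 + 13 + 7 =6*t + 18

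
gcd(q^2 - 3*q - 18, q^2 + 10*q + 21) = q + 3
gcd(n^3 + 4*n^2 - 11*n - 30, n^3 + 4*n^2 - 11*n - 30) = n^3 + 4*n^2 - 11*n - 30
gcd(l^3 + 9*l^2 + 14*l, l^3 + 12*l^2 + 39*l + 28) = l + 7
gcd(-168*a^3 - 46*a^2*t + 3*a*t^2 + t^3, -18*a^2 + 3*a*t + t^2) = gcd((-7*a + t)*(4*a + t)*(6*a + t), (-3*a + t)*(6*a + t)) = 6*a + t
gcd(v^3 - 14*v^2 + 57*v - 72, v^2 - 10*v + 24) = 1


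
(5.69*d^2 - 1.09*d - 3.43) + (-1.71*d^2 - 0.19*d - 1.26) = 3.98*d^2 - 1.28*d - 4.69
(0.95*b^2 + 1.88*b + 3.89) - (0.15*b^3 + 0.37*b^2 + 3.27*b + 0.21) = -0.15*b^3 + 0.58*b^2 - 1.39*b + 3.68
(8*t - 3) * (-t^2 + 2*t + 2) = -8*t^3 + 19*t^2 + 10*t - 6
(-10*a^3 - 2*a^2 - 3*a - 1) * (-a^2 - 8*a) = 10*a^5 + 82*a^4 + 19*a^3 + 25*a^2 + 8*a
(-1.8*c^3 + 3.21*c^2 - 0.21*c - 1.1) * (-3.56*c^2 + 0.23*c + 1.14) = 6.408*c^5 - 11.8416*c^4 - 0.5661*c^3 + 7.5271*c^2 - 0.4924*c - 1.254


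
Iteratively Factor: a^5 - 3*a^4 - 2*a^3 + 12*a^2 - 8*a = (a + 2)*(a^4 - 5*a^3 + 8*a^2 - 4*a) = (a - 2)*(a + 2)*(a^3 - 3*a^2 + 2*a) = (a - 2)*(a - 1)*(a + 2)*(a^2 - 2*a) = a*(a - 2)*(a - 1)*(a + 2)*(a - 2)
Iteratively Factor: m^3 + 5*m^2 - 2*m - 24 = (m + 4)*(m^2 + m - 6) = (m - 2)*(m + 4)*(m + 3)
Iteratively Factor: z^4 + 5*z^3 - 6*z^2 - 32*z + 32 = (z - 2)*(z^3 + 7*z^2 + 8*z - 16) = (z - 2)*(z - 1)*(z^2 + 8*z + 16) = (z - 2)*(z - 1)*(z + 4)*(z + 4)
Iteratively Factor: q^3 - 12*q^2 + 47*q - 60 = (q - 5)*(q^2 - 7*q + 12) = (q - 5)*(q - 4)*(q - 3)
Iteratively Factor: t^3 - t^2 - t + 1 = (t - 1)*(t^2 - 1) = (t - 1)*(t + 1)*(t - 1)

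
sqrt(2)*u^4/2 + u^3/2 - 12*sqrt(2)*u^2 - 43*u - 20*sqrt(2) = (u - 4*sqrt(2))*(u + sqrt(2))*(u + 5*sqrt(2)/2)*(sqrt(2)*u/2 + 1)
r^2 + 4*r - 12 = (r - 2)*(r + 6)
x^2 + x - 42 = (x - 6)*(x + 7)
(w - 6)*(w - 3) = w^2 - 9*w + 18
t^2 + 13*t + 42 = (t + 6)*(t + 7)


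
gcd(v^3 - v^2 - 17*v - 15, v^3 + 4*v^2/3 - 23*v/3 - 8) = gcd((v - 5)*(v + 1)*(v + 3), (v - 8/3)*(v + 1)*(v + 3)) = v^2 + 4*v + 3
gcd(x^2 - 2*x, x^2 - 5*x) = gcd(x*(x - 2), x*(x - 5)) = x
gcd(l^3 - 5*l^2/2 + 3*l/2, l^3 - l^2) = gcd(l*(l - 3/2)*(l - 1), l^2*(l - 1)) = l^2 - l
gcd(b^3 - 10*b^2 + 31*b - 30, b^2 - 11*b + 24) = b - 3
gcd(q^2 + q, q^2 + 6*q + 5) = q + 1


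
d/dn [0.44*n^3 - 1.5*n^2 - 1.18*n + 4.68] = 1.32*n^2 - 3.0*n - 1.18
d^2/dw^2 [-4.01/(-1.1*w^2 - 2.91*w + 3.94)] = (-9.7042*w^2 - 25.67202*w + 4.01*(2.2*w + 2.91)*(4.4*w + 5.82) + 34.75868)/(1.1*w^2 + 2.91*w - 3.94)^3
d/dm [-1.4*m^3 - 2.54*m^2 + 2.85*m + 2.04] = -4.2*m^2 - 5.08*m + 2.85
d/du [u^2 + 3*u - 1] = 2*u + 3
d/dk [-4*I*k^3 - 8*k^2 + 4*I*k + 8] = -12*I*k^2 - 16*k + 4*I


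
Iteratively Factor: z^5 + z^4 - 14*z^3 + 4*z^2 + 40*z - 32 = (z + 4)*(z^4 - 3*z^3 - 2*z^2 + 12*z - 8) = (z - 1)*(z + 4)*(z^3 - 2*z^2 - 4*z + 8) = (z - 2)*(z - 1)*(z + 4)*(z^2 - 4) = (z - 2)*(z - 1)*(z + 2)*(z + 4)*(z - 2)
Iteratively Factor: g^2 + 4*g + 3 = (g + 3)*(g + 1)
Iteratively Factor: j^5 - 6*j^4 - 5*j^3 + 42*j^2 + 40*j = (j - 4)*(j^4 - 2*j^3 - 13*j^2 - 10*j) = (j - 4)*(j + 2)*(j^3 - 4*j^2 - 5*j) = j*(j - 4)*(j + 2)*(j^2 - 4*j - 5) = j*(j - 4)*(j + 1)*(j + 2)*(j - 5)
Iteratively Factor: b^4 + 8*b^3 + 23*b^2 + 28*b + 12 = (b + 3)*(b^3 + 5*b^2 + 8*b + 4) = (b + 2)*(b + 3)*(b^2 + 3*b + 2) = (b + 1)*(b + 2)*(b + 3)*(b + 2)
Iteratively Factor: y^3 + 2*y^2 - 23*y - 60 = (y + 3)*(y^2 - y - 20) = (y - 5)*(y + 3)*(y + 4)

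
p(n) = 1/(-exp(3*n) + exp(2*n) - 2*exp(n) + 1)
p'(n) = (3*exp(3*n) - 2*exp(2*n) + 2*exp(n))/(-exp(3*n) + exp(2*n) - 2*exp(n) + 1)^2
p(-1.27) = 2.02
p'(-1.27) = 1.92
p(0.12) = -0.71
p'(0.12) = 2.00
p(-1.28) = 2.00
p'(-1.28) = 1.87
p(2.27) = -0.00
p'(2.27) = 0.00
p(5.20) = -0.00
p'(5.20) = 0.00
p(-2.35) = 1.22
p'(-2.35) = 0.26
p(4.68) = -0.00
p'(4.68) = 0.00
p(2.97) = -0.00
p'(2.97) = 0.00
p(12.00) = 0.00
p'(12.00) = 0.00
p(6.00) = 0.00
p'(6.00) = 0.00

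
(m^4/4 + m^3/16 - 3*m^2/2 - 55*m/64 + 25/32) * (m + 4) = m^5/4 + 17*m^4/16 - 5*m^3/4 - 439*m^2/64 - 85*m/32 + 25/8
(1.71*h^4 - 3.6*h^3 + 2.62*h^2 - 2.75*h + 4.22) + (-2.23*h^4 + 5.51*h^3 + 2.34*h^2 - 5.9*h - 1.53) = -0.52*h^4 + 1.91*h^3 + 4.96*h^2 - 8.65*h + 2.69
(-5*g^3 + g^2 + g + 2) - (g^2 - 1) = -5*g^3 + g + 3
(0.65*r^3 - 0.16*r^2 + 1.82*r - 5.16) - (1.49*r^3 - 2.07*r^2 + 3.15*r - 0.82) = -0.84*r^3 + 1.91*r^2 - 1.33*r - 4.34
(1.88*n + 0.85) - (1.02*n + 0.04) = 0.86*n + 0.81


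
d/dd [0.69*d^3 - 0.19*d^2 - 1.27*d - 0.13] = 2.07*d^2 - 0.38*d - 1.27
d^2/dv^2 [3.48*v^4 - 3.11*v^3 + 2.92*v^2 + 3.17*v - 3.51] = 41.76*v^2 - 18.66*v + 5.84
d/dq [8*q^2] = 16*q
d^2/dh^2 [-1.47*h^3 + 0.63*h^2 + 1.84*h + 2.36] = 1.26 - 8.82*h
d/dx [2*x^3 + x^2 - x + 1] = 6*x^2 + 2*x - 1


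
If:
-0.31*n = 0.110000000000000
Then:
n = -0.35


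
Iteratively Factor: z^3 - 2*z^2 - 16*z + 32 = (z - 2)*(z^2 - 16) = (z - 4)*(z - 2)*(z + 4)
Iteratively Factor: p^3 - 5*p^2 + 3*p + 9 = (p + 1)*(p^2 - 6*p + 9) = (p - 3)*(p + 1)*(p - 3)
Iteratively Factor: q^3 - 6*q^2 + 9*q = (q)*(q^2 - 6*q + 9) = q*(q - 3)*(q - 3)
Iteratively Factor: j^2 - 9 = (j - 3)*(j + 3)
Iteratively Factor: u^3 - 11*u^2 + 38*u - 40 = (u - 4)*(u^2 - 7*u + 10) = (u - 4)*(u - 2)*(u - 5)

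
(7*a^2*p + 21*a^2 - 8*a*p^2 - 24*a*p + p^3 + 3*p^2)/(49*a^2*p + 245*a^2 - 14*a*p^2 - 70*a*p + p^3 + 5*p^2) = (-a*p - 3*a + p^2 + 3*p)/(-7*a*p - 35*a + p^2 + 5*p)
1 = 1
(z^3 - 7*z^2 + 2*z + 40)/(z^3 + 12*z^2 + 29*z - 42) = (z^3 - 7*z^2 + 2*z + 40)/(z^3 + 12*z^2 + 29*z - 42)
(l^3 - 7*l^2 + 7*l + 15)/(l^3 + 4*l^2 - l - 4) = (l^2 - 8*l + 15)/(l^2 + 3*l - 4)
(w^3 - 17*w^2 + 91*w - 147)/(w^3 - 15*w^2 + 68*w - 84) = (w^2 - 10*w + 21)/(w^2 - 8*w + 12)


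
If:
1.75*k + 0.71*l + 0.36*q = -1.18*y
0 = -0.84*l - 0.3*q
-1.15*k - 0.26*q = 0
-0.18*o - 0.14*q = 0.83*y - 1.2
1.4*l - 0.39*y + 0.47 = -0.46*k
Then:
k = -0.15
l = -0.24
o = 5.38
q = 0.67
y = 0.16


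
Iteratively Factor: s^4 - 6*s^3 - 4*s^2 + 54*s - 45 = (s + 3)*(s^3 - 9*s^2 + 23*s - 15) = (s - 3)*(s + 3)*(s^2 - 6*s + 5) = (s - 3)*(s - 1)*(s + 3)*(s - 5)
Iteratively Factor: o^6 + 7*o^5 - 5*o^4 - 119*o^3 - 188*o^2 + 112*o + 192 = (o - 1)*(o^5 + 8*o^4 + 3*o^3 - 116*o^2 - 304*o - 192) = (o - 1)*(o + 1)*(o^4 + 7*o^3 - 4*o^2 - 112*o - 192) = (o - 1)*(o + 1)*(o + 4)*(o^3 + 3*o^2 - 16*o - 48) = (o - 1)*(o + 1)*(o + 4)^2*(o^2 - o - 12) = (o - 4)*(o - 1)*(o + 1)*(o + 4)^2*(o + 3)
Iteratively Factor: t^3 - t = (t - 1)*(t^2 + t) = t*(t - 1)*(t + 1)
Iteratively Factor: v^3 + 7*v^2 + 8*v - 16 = (v + 4)*(v^2 + 3*v - 4) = (v - 1)*(v + 4)*(v + 4)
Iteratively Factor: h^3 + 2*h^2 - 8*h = (h - 2)*(h^2 + 4*h) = (h - 2)*(h + 4)*(h)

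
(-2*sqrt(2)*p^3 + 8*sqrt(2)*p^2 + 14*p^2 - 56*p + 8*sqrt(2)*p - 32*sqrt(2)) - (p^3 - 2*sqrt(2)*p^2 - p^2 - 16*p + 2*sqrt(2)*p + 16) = -2*sqrt(2)*p^3 - p^3 + 10*sqrt(2)*p^2 + 15*p^2 - 40*p + 6*sqrt(2)*p - 32*sqrt(2) - 16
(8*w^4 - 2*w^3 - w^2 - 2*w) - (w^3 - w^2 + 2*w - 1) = 8*w^4 - 3*w^3 - 4*w + 1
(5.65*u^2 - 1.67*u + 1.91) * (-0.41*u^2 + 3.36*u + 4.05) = -2.3165*u^4 + 19.6687*u^3 + 16.4882*u^2 - 0.3459*u + 7.7355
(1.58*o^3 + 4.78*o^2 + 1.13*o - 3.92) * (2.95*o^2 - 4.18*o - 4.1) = 4.661*o^5 + 7.4966*o^4 - 23.1249*o^3 - 35.8854*o^2 + 11.7526*o + 16.072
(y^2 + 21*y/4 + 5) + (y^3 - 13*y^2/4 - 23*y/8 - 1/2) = y^3 - 9*y^2/4 + 19*y/8 + 9/2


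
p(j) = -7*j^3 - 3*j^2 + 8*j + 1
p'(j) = -21*j^2 - 6*j + 8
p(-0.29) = -1.40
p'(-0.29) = 7.97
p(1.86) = -39.54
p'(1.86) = -75.81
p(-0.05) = 0.59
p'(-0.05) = 8.25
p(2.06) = -56.44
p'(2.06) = -93.48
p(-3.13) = 161.22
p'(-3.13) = -178.95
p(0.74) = 2.44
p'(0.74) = -7.94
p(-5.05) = 785.61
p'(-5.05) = -497.25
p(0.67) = 2.91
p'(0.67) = -5.45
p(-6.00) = 1357.00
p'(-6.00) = -712.00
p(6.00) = -1571.00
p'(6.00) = -784.00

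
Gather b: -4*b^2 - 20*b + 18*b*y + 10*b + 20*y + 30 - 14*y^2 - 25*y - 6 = -4*b^2 + b*(18*y - 10) - 14*y^2 - 5*y + 24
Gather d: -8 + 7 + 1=0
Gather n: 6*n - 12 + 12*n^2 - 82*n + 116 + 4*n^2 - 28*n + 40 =16*n^2 - 104*n + 144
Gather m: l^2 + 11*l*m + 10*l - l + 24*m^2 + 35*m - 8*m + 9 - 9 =l^2 + 9*l + 24*m^2 + m*(11*l + 27)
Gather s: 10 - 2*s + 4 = 14 - 2*s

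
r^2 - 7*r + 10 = (r - 5)*(r - 2)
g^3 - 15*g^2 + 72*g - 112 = (g - 7)*(g - 4)^2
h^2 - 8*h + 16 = (h - 4)^2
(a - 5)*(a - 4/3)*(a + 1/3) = a^3 - 6*a^2 + 41*a/9 + 20/9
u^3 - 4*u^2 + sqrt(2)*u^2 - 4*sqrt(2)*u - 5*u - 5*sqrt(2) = (u - 5)*(u + 1)*(u + sqrt(2))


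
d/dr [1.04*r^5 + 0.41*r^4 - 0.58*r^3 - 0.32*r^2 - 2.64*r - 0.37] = 5.2*r^4 + 1.64*r^3 - 1.74*r^2 - 0.64*r - 2.64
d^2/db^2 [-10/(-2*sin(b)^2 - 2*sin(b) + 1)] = 20*(-8*sin(b)^4 - 6*sin(b)^3 + 6*sin(b)^2 + 11*sin(b) + 6)/(2*sin(b) - cos(2*b))^3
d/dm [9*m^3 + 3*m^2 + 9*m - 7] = 27*m^2 + 6*m + 9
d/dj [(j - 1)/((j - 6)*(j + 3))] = (-j^2 + 2*j - 21)/(j^4 - 6*j^3 - 27*j^2 + 108*j + 324)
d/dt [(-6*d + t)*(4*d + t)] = -2*d + 2*t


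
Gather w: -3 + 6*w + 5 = 6*w + 2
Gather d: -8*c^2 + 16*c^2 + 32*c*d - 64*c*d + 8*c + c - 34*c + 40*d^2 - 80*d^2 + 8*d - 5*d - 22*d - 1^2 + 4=8*c^2 - 25*c - 40*d^2 + d*(-32*c - 19) + 3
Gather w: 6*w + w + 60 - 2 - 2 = 7*w + 56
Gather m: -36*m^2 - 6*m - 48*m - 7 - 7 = -36*m^2 - 54*m - 14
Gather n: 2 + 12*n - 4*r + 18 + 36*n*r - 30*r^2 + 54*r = n*(36*r + 12) - 30*r^2 + 50*r + 20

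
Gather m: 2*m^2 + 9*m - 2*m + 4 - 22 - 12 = 2*m^2 + 7*m - 30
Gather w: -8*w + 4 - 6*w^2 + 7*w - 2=-6*w^2 - w + 2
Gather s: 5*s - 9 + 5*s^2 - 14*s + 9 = 5*s^2 - 9*s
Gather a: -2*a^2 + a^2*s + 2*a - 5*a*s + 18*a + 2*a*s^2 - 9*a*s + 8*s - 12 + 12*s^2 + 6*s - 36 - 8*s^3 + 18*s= a^2*(s - 2) + a*(2*s^2 - 14*s + 20) - 8*s^3 + 12*s^2 + 32*s - 48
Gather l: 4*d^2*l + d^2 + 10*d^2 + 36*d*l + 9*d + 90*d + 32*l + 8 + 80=11*d^2 + 99*d + l*(4*d^2 + 36*d + 32) + 88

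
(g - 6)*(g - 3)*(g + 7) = g^3 - 2*g^2 - 45*g + 126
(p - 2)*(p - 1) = p^2 - 3*p + 2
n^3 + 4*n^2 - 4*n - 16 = (n - 2)*(n + 2)*(n + 4)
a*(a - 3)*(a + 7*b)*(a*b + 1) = a^4*b + 7*a^3*b^2 - 3*a^3*b + a^3 - 21*a^2*b^2 + 7*a^2*b - 3*a^2 - 21*a*b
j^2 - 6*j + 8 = (j - 4)*(j - 2)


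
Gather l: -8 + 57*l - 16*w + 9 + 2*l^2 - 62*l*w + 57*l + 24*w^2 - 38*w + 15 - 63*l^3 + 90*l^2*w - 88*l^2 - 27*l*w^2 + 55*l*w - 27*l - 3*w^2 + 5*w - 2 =-63*l^3 + l^2*(90*w - 86) + l*(-27*w^2 - 7*w + 87) + 21*w^2 - 49*w + 14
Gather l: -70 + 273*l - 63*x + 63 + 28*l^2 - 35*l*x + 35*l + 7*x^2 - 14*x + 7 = 28*l^2 + l*(308 - 35*x) + 7*x^2 - 77*x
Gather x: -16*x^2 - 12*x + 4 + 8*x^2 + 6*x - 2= -8*x^2 - 6*x + 2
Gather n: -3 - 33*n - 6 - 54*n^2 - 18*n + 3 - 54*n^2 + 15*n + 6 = -108*n^2 - 36*n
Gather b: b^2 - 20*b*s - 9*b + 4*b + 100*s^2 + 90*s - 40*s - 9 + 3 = b^2 + b*(-20*s - 5) + 100*s^2 + 50*s - 6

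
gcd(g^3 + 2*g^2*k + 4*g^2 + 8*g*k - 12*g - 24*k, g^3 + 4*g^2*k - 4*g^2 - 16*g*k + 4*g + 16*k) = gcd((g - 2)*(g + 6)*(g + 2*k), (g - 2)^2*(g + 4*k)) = g - 2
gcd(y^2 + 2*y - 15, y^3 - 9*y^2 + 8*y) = 1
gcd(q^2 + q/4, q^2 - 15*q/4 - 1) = q + 1/4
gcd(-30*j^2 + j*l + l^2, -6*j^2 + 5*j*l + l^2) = 6*j + l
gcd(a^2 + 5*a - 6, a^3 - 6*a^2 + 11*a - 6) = a - 1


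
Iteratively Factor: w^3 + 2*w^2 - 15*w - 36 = (w - 4)*(w^2 + 6*w + 9) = (w - 4)*(w + 3)*(w + 3)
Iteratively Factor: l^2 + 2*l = (l)*(l + 2)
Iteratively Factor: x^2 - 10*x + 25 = (x - 5)*(x - 5)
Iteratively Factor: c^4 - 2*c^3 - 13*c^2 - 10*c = (c - 5)*(c^3 + 3*c^2 + 2*c) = (c - 5)*(c + 2)*(c^2 + c) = c*(c - 5)*(c + 2)*(c + 1)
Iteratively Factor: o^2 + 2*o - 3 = (o - 1)*(o + 3)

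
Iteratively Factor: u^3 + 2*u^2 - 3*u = (u + 3)*(u^2 - u) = u*(u + 3)*(u - 1)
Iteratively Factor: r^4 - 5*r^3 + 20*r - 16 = (r - 2)*(r^3 - 3*r^2 - 6*r + 8) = (r - 2)*(r + 2)*(r^2 - 5*r + 4) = (r - 2)*(r - 1)*(r + 2)*(r - 4)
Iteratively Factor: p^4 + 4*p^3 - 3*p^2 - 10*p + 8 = (p - 1)*(p^3 + 5*p^2 + 2*p - 8) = (p - 1)*(p + 4)*(p^2 + p - 2) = (p - 1)^2*(p + 4)*(p + 2)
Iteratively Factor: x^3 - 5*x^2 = (x)*(x^2 - 5*x) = x*(x - 5)*(x)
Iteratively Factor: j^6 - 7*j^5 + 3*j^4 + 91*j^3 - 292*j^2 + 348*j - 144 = (j - 3)*(j^5 - 4*j^4 - 9*j^3 + 64*j^2 - 100*j + 48) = (j - 3)^2*(j^4 - j^3 - 12*j^2 + 28*j - 16) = (j - 3)^2*(j + 4)*(j^3 - 5*j^2 + 8*j - 4) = (j - 3)^2*(j - 1)*(j + 4)*(j^2 - 4*j + 4) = (j - 3)^2*(j - 2)*(j - 1)*(j + 4)*(j - 2)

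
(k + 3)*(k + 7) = k^2 + 10*k + 21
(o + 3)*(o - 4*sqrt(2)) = o^2 - 4*sqrt(2)*o + 3*o - 12*sqrt(2)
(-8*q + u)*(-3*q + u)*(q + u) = 24*q^3 + 13*q^2*u - 10*q*u^2 + u^3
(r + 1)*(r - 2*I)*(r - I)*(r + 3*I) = r^4 + r^3 + 7*r^2 + 7*r - 6*I*r - 6*I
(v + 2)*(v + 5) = v^2 + 7*v + 10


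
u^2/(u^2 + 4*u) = u/(u + 4)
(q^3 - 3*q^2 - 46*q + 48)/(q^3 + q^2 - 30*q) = (q^2 - 9*q + 8)/(q*(q - 5))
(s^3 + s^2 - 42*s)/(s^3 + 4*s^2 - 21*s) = (s - 6)/(s - 3)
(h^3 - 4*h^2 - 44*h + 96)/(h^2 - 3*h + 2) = (h^2 - 2*h - 48)/(h - 1)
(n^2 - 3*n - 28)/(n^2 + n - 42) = (n^2 - 3*n - 28)/(n^2 + n - 42)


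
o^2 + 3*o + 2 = (o + 1)*(o + 2)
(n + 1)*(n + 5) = n^2 + 6*n + 5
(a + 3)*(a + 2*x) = a^2 + 2*a*x + 3*a + 6*x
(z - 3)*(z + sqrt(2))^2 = z^3 - 3*z^2 + 2*sqrt(2)*z^2 - 6*sqrt(2)*z + 2*z - 6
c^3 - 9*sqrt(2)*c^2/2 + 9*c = c*(c - 3*sqrt(2))*(c - 3*sqrt(2)/2)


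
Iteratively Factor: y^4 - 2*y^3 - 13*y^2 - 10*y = (y)*(y^3 - 2*y^2 - 13*y - 10) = y*(y - 5)*(y^2 + 3*y + 2) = y*(y - 5)*(y + 2)*(y + 1)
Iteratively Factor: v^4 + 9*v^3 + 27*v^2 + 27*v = (v)*(v^3 + 9*v^2 + 27*v + 27) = v*(v + 3)*(v^2 + 6*v + 9) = v*(v + 3)^2*(v + 3)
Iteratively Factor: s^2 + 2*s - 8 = (s - 2)*(s + 4)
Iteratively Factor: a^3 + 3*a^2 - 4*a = (a + 4)*(a^2 - a) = (a - 1)*(a + 4)*(a)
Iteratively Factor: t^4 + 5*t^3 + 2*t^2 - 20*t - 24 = (t + 2)*(t^3 + 3*t^2 - 4*t - 12) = (t - 2)*(t + 2)*(t^2 + 5*t + 6) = (t - 2)*(t + 2)*(t + 3)*(t + 2)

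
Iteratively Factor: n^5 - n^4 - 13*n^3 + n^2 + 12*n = (n + 3)*(n^4 - 4*n^3 - n^2 + 4*n) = (n - 4)*(n + 3)*(n^3 - n) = (n - 4)*(n - 1)*(n + 3)*(n^2 + n) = n*(n - 4)*(n - 1)*(n + 3)*(n + 1)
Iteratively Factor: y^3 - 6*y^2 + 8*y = (y - 2)*(y^2 - 4*y) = y*(y - 2)*(y - 4)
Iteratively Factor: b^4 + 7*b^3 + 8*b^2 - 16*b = (b + 4)*(b^3 + 3*b^2 - 4*b) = (b + 4)^2*(b^2 - b) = b*(b + 4)^2*(b - 1)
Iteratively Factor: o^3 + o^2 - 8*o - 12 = (o + 2)*(o^2 - o - 6) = (o + 2)^2*(o - 3)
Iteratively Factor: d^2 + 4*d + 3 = (d + 1)*(d + 3)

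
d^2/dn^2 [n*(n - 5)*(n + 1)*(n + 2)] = 12*n^2 - 12*n - 26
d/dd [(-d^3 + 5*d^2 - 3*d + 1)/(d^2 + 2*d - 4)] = (-d^4 - 4*d^3 + 25*d^2 - 42*d + 10)/(d^4 + 4*d^3 - 4*d^2 - 16*d + 16)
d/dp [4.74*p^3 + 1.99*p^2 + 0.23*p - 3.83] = 14.22*p^2 + 3.98*p + 0.23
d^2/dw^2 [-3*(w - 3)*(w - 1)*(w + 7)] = -18*w - 18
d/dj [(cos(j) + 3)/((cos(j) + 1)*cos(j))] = (sin(j) + 3*sin(j)/cos(j)^2 + 6*tan(j))/(cos(j) + 1)^2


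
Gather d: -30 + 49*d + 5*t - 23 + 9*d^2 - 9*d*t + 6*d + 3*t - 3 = 9*d^2 + d*(55 - 9*t) + 8*t - 56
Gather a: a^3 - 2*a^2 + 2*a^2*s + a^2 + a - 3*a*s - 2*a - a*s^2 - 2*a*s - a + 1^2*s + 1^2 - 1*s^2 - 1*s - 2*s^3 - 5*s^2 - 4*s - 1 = a^3 + a^2*(2*s - 1) + a*(-s^2 - 5*s - 2) - 2*s^3 - 6*s^2 - 4*s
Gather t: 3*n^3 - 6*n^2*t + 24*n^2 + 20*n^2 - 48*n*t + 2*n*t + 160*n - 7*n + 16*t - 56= 3*n^3 + 44*n^2 + 153*n + t*(-6*n^2 - 46*n + 16) - 56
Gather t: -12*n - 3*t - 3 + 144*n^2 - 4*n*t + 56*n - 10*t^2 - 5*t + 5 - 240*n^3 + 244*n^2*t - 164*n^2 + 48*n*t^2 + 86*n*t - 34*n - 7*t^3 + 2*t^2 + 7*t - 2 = -240*n^3 - 20*n^2 + 10*n - 7*t^3 + t^2*(48*n - 8) + t*(244*n^2 + 82*n - 1)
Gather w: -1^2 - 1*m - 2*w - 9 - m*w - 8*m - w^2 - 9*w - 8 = -9*m - w^2 + w*(-m - 11) - 18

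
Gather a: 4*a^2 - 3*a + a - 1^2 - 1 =4*a^2 - 2*a - 2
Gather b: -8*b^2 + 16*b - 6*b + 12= -8*b^2 + 10*b + 12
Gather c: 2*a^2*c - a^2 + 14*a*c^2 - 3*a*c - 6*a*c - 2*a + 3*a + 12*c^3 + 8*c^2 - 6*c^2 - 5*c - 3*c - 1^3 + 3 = -a^2 + a + 12*c^3 + c^2*(14*a + 2) + c*(2*a^2 - 9*a - 8) + 2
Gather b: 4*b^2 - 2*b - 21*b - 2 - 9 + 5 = 4*b^2 - 23*b - 6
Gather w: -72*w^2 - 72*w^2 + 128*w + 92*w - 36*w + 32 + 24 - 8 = -144*w^2 + 184*w + 48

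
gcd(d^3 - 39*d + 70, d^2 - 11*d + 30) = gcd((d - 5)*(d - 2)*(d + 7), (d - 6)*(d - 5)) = d - 5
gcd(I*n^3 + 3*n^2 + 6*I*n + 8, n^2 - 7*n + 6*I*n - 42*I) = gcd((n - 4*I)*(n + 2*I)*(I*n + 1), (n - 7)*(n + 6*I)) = 1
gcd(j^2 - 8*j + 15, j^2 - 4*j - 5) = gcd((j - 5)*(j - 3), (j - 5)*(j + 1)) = j - 5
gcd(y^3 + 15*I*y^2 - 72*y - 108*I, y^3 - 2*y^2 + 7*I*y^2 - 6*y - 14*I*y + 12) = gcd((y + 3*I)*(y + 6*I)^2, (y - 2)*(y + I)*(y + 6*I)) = y + 6*I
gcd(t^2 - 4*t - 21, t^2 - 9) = t + 3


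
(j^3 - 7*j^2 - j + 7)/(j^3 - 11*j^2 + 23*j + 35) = (j - 1)/(j - 5)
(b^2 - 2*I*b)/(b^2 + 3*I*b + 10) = b/(b + 5*I)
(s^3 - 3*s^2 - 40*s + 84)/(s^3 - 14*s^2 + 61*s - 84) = (s^2 + 4*s - 12)/(s^2 - 7*s + 12)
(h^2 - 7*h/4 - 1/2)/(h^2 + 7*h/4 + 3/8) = 2*(h - 2)/(2*h + 3)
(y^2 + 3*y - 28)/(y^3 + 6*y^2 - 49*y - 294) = (y - 4)/(y^2 - y - 42)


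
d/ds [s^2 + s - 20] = 2*s + 1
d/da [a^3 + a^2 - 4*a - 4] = 3*a^2 + 2*a - 4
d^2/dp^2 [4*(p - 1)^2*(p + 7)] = 24*p + 40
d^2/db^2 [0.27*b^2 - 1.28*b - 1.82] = 0.540000000000000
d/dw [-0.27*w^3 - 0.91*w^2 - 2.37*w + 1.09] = -0.81*w^2 - 1.82*w - 2.37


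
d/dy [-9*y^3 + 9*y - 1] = 9 - 27*y^2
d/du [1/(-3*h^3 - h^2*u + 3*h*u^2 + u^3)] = (h^2 - 6*h*u - 3*u^2)/(3*h^3 + h^2*u - 3*h*u^2 - u^3)^2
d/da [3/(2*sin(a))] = -3*cos(a)/(2*sin(a)^2)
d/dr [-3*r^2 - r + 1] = -6*r - 1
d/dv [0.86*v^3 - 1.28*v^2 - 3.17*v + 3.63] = 2.58*v^2 - 2.56*v - 3.17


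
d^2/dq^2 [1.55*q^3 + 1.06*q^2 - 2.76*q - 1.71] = 9.3*q + 2.12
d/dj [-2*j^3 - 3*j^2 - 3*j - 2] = -6*j^2 - 6*j - 3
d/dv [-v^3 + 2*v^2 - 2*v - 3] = -3*v^2 + 4*v - 2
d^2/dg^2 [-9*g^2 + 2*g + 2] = -18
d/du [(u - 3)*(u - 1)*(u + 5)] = 3*u^2 + 2*u - 17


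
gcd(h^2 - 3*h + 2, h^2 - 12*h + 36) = 1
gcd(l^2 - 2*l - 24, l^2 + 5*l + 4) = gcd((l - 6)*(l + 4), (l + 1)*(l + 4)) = l + 4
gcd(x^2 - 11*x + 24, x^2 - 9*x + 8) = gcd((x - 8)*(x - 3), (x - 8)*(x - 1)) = x - 8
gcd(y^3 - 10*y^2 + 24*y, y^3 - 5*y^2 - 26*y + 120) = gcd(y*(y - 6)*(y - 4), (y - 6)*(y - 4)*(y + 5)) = y^2 - 10*y + 24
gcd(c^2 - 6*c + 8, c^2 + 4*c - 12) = c - 2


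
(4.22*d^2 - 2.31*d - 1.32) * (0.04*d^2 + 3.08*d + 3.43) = 0.1688*d^4 + 12.9052*d^3 + 7.307*d^2 - 11.9889*d - 4.5276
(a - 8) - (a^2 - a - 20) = -a^2 + 2*a + 12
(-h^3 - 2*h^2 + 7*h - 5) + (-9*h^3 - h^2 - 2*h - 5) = -10*h^3 - 3*h^2 + 5*h - 10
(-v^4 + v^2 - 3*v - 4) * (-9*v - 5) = 9*v^5 + 5*v^4 - 9*v^3 + 22*v^2 + 51*v + 20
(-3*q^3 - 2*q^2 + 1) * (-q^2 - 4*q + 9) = 3*q^5 + 14*q^4 - 19*q^3 - 19*q^2 - 4*q + 9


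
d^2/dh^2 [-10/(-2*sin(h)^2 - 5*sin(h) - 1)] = 10*(-16*sin(h)^4 - 30*sin(h)^3 + 7*sin(h)^2 + 65*sin(h) + 46)/(5*sin(h) - cos(2*h) + 2)^3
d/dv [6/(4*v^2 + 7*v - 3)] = 6*(-8*v - 7)/(4*v^2 + 7*v - 3)^2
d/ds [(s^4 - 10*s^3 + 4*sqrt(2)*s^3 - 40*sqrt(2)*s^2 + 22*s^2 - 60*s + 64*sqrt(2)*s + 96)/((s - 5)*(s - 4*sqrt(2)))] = (2*s^5 - 25*s^4 - 8*sqrt(2)*s^4 + 36*s^3 + 120*sqrt(2)*s^3 - 552*sqrt(2)*s^2 + 750*s^2 - 3392*s + 880*sqrt(2)*s - 816*sqrt(2) + 3040)/(s^4 - 8*sqrt(2)*s^3 - 10*s^3 + 57*s^2 + 80*sqrt(2)*s^2 - 320*s - 200*sqrt(2)*s + 800)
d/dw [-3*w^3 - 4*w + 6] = -9*w^2 - 4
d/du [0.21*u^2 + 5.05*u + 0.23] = 0.42*u + 5.05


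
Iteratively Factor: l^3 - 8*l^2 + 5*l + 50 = (l + 2)*(l^2 - 10*l + 25) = (l - 5)*(l + 2)*(l - 5)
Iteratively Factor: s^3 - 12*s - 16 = (s - 4)*(s^2 + 4*s + 4) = (s - 4)*(s + 2)*(s + 2)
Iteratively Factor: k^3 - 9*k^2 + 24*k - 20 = (k - 2)*(k^2 - 7*k + 10) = (k - 5)*(k - 2)*(k - 2)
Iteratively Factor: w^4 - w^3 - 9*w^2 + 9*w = (w)*(w^3 - w^2 - 9*w + 9) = w*(w - 3)*(w^2 + 2*w - 3) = w*(w - 3)*(w - 1)*(w + 3)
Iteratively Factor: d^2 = (d)*(d)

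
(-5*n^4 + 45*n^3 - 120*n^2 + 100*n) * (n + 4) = -5*n^5 + 25*n^4 + 60*n^3 - 380*n^2 + 400*n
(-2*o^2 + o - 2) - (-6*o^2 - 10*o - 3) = 4*o^2 + 11*o + 1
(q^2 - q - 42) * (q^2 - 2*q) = q^4 - 3*q^3 - 40*q^2 + 84*q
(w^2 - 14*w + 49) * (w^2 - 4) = w^4 - 14*w^3 + 45*w^2 + 56*w - 196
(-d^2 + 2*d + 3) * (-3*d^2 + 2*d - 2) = 3*d^4 - 8*d^3 - 3*d^2 + 2*d - 6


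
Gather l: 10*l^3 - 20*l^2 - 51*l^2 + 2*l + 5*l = 10*l^3 - 71*l^2 + 7*l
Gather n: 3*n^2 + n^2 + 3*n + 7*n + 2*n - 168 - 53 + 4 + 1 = 4*n^2 + 12*n - 216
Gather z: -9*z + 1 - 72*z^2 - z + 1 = -72*z^2 - 10*z + 2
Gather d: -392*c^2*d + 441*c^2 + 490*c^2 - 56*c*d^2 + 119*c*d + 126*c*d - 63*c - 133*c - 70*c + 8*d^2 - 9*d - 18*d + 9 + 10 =931*c^2 - 266*c + d^2*(8 - 56*c) + d*(-392*c^2 + 245*c - 27) + 19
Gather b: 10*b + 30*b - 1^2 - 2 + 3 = 40*b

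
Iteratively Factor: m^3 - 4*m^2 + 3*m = (m - 3)*(m^2 - m) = m*(m - 3)*(m - 1)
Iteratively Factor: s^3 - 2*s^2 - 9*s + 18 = (s - 2)*(s^2 - 9) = (s - 2)*(s + 3)*(s - 3)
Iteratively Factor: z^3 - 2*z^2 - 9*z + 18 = (z + 3)*(z^2 - 5*z + 6) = (z - 2)*(z + 3)*(z - 3)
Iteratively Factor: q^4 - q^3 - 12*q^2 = (q - 4)*(q^3 + 3*q^2) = (q - 4)*(q + 3)*(q^2) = q*(q - 4)*(q + 3)*(q)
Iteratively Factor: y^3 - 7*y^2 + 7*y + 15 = (y + 1)*(y^2 - 8*y + 15) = (y - 3)*(y + 1)*(y - 5)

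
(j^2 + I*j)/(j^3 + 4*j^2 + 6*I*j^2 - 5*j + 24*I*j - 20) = j/(j^2 + j*(4 + 5*I) + 20*I)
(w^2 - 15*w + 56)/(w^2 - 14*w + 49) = (w - 8)/(w - 7)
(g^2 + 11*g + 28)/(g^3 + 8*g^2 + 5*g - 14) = (g + 4)/(g^2 + g - 2)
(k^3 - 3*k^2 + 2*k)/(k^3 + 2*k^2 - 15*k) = (k^2 - 3*k + 2)/(k^2 + 2*k - 15)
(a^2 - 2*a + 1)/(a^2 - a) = (a - 1)/a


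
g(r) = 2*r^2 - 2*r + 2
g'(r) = 4*r - 2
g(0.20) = 1.68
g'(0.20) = -1.20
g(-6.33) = 94.80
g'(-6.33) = -27.32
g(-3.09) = 27.28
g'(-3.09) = -14.36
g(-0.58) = 3.83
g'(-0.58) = -4.32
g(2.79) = 11.99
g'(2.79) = 9.16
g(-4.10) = 43.82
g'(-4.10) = -18.40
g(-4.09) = 43.64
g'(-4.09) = -18.36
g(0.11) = 1.80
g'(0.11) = -1.56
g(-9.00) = 182.00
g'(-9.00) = -38.00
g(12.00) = 266.00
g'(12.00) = 46.00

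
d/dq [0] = 0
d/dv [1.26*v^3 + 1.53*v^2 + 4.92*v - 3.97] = 3.78*v^2 + 3.06*v + 4.92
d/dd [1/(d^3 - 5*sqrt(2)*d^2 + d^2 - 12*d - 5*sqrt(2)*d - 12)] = (-3*d^2 - 2*d + 10*sqrt(2)*d + 5*sqrt(2) + 12)/(-d^3 - d^2 + 5*sqrt(2)*d^2 + 5*sqrt(2)*d + 12*d + 12)^2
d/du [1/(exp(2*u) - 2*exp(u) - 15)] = 2*(1 - exp(u))*exp(u)/(-exp(2*u) + 2*exp(u) + 15)^2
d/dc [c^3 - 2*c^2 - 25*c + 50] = 3*c^2 - 4*c - 25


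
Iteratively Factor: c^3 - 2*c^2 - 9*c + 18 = (c + 3)*(c^2 - 5*c + 6) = (c - 2)*(c + 3)*(c - 3)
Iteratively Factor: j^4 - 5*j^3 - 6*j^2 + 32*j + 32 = (j - 4)*(j^3 - j^2 - 10*j - 8) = (j - 4)^2*(j^2 + 3*j + 2) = (j - 4)^2*(j + 2)*(j + 1)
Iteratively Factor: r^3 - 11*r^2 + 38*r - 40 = (r - 4)*(r^2 - 7*r + 10) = (r - 5)*(r - 4)*(r - 2)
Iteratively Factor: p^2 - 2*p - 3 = (p - 3)*(p + 1)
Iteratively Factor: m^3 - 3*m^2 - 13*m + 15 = (m + 3)*(m^2 - 6*m + 5) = (m - 5)*(m + 3)*(m - 1)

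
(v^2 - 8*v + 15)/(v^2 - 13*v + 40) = (v - 3)/(v - 8)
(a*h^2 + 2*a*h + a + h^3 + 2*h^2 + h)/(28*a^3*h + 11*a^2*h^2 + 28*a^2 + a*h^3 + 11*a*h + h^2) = (a*h^2 + 2*a*h + a + h^3 + 2*h^2 + h)/(28*a^3*h + 11*a^2*h^2 + 28*a^2 + a*h^3 + 11*a*h + h^2)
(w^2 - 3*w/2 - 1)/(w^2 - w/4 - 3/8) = 4*(w - 2)/(4*w - 3)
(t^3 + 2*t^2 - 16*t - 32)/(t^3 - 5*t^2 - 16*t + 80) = (t + 2)/(t - 5)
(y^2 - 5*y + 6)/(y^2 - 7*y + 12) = (y - 2)/(y - 4)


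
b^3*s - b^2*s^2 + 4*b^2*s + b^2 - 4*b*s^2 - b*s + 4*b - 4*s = (b + 4)*(b - s)*(b*s + 1)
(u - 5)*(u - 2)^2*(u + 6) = u^4 - 3*u^3 - 30*u^2 + 124*u - 120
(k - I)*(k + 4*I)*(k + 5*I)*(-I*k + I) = -I*k^4 + 8*k^3 + I*k^3 - 8*k^2 + 11*I*k^2 + 20*k - 11*I*k - 20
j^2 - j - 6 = (j - 3)*(j + 2)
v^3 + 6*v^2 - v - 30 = (v - 2)*(v + 3)*(v + 5)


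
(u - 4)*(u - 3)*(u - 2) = u^3 - 9*u^2 + 26*u - 24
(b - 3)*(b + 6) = b^2 + 3*b - 18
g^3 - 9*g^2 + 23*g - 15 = (g - 5)*(g - 3)*(g - 1)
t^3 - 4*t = t*(t - 2)*(t + 2)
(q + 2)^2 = q^2 + 4*q + 4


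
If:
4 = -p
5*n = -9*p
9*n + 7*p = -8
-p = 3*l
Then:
No Solution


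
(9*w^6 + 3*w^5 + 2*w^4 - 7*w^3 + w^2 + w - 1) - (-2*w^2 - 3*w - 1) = 9*w^6 + 3*w^5 + 2*w^4 - 7*w^3 + 3*w^2 + 4*w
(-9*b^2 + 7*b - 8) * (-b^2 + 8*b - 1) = 9*b^4 - 79*b^3 + 73*b^2 - 71*b + 8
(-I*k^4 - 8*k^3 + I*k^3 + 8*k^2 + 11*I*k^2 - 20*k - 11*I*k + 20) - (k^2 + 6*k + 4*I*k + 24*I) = -I*k^4 - 8*k^3 + I*k^3 + 7*k^2 + 11*I*k^2 - 26*k - 15*I*k + 20 - 24*I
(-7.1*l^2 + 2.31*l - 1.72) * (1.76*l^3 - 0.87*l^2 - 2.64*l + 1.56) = -12.496*l^5 + 10.2426*l^4 + 13.7071*l^3 - 15.678*l^2 + 8.1444*l - 2.6832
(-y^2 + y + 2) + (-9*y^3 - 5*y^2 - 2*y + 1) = -9*y^3 - 6*y^2 - y + 3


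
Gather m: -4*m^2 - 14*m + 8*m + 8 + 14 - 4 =-4*m^2 - 6*m + 18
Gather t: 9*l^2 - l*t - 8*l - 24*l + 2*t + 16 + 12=9*l^2 - 32*l + t*(2 - l) + 28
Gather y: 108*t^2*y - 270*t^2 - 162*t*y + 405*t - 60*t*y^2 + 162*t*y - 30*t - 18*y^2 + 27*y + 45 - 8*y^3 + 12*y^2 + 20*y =-270*t^2 + 375*t - 8*y^3 + y^2*(-60*t - 6) + y*(108*t^2 + 47) + 45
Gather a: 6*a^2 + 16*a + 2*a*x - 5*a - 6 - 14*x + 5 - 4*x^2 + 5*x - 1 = 6*a^2 + a*(2*x + 11) - 4*x^2 - 9*x - 2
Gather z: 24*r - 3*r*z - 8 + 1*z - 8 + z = 24*r + z*(2 - 3*r) - 16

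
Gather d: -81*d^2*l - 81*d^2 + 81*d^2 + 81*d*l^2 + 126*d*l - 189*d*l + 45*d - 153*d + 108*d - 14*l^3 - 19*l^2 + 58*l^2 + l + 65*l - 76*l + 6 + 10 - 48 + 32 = -81*d^2*l + d*(81*l^2 - 63*l) - 14*l^3 + 39*l^2 - 10*l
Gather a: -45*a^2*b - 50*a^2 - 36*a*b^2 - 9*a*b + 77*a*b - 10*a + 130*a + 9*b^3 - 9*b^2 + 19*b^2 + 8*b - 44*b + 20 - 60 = a^2*(-45*b - 50) + a*(-36*b^2 + 68*b + 120) + 9*b^3 + 10*b^2 - 36*b - 40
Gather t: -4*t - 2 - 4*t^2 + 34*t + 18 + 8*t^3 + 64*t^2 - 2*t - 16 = 8*t^3 + 60*t^2 + 28*t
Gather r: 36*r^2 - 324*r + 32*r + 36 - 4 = 36*r^2 - 292*r + 32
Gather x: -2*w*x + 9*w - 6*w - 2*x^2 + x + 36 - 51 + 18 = 3*w - 2*x^2 + x*(1 - 2*w) + 3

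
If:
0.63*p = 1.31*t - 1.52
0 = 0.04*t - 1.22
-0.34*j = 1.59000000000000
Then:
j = -4.68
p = 61.01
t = 30.50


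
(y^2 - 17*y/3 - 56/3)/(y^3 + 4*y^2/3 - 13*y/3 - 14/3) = (y - 8)/(y^2 - y - 2)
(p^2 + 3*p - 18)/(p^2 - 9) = (p + 6)/(p + 3)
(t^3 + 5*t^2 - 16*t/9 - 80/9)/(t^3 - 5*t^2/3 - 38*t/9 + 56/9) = (3*t^2 + 19*t + 20)/(3*t^2 - t - 14)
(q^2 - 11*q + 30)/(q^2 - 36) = (q - 5)/(q + 6)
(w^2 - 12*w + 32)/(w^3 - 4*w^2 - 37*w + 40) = (w - 4)/(w^2 + 4*w - 5)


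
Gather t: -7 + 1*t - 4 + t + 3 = 2*t - 8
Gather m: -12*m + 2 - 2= -12*m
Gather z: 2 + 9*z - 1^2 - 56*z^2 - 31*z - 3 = -56*z^2 - 22*z - 2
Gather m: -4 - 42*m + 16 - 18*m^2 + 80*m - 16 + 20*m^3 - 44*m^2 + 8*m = 20*m^3 - 62*m^2 + 46*m - 4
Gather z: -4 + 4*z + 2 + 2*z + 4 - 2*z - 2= 4*z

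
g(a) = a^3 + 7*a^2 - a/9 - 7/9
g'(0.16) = 2.21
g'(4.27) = 114.37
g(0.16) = -0.61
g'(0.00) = -0.11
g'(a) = 3*a^2 + 14*a - 1/9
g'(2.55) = 55.10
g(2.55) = 61.04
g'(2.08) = 41.99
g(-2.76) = 31.83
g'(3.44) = 83.55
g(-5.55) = 44.50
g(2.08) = 38.27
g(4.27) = 204.23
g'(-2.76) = -15.90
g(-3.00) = 35.56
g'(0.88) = 14.53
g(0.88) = 5.23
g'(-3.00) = -15.11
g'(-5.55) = 14.60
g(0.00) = -0.78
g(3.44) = 122.38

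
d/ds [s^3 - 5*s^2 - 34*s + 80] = 3*s^2 - 10*s - 34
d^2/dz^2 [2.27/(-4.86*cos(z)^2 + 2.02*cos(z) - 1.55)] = (214.465968*(1 - cos(z)^2)^2 - 66.855132*cos(z)^3 + 48.095852*cos(z)^2 + 140.817634*cos(z) - 198.791164)/(4.86*cos(z)^2 - 2.02*cos(z) + 1.55)^3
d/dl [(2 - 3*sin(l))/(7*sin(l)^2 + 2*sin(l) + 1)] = 7*(3*sin(l)^2 - 4*sin(l) - 1)*cos(l)/(7*sin(l)^2 + 2*sin(l) + 1)^2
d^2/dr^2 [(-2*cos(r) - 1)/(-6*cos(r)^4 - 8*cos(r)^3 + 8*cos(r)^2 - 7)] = 2*(64*(2*cos(r) + 1)*(3*cos(r)^2 + 3*cos(r) - 2)^2*sin(r)^2*cos(r)^2 - (6*cos(r)^4 + 8*cos(r)^3 - 8*cos(r)^2 + 7)^2*cos(r) + (6*cos(r)^4 + 8*cos(r)^3 - 8*cos(r)^2 + 7)*(36*(1 - cos(2*r))^2*cos(r) + 24*(1 - cos(2*r))^2 - 15*cos(r) + 58*cos(2*r) + 35*cos(3*r) + 9*cos(4*r) - 39))/(6*cos(r)^4 + 8*cos(r)^3 - 8*cos(r)^2 + 7)^3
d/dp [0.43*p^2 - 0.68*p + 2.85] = 0.86*p - 0.68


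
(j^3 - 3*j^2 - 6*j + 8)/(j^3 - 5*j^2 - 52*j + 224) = (j^2 + j - 2)/(j^2 - j - 56)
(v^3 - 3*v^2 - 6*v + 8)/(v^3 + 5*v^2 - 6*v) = (v^2 - 2*v - 8)/(v*(v + 6))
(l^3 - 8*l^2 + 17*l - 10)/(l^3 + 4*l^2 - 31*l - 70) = (l^2 - 3*l + 2)/(l^2 + 9*l + 14)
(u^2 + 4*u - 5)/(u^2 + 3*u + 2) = (u^2 + 4*u - 5)/(u^2 + 3*u + 2)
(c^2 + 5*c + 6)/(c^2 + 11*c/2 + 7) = 2*(c + 3)/(2*c + 7)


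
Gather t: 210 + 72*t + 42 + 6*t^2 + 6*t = 6*t^2 + 78*t + 252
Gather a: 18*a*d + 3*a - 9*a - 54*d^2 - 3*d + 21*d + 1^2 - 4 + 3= a*(18*d - 6) - 54*d^2 + 18*d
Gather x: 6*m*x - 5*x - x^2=-x^2 + x*(6*m - 5)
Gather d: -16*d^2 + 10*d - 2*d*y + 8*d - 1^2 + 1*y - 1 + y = -16*d^2 + d*(18 - 2*y) + 2*y - 2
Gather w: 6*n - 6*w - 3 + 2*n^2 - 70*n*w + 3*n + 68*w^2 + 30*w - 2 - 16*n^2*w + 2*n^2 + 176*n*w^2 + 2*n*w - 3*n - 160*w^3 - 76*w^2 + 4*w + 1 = 4*n^2 + 6*n - 160*w^3 + w^2*(176*n - 8) + w*(-16*n^2 - 68*n + 28) - 4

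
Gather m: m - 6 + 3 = m - 3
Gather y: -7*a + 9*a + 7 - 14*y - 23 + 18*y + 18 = 2*a + 4*y + 2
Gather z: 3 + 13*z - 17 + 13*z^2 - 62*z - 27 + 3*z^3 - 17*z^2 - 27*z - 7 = 3*z^3 - 4*z^2 - 76*z - 48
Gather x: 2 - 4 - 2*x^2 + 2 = -2*x^2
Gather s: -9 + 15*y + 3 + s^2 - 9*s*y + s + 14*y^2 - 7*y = s^2 + s*(1 - 9*y) + 14*y^2 + 8*y - 6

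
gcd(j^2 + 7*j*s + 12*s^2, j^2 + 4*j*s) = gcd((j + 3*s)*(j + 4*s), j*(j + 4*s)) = j + 4*s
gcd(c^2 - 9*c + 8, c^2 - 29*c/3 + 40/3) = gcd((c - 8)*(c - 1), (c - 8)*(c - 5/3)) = c - 8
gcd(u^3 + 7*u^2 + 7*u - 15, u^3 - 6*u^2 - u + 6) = u - 1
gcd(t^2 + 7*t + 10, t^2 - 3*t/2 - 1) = 1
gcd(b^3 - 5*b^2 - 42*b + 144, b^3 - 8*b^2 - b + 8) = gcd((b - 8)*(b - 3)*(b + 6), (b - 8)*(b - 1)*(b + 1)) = b - 8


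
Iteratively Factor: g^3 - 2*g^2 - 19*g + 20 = (g - 5)*(g^2 + 3*g - 4) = (g - 5)*(g + 4)*(g - 1)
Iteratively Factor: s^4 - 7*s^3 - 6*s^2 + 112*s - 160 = (s + 4)*(s^3 - 11*s^2 + 38*s - 40) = (s - 2)*(s + 4)*(s^2 - 9*s + 20) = (s - 4)*(s - 2)*(s + 4)*(s - 5)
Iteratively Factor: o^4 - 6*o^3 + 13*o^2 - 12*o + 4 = (o - 2)*(o^3 - 4*o^2 + 5*o - 2) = (o - 2)*(o - 1)*(o^2 - 3*o + 2) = (o - 2)*(o - 1)^2*(o - 2)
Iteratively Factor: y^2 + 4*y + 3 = (y + 1)*(y + 3)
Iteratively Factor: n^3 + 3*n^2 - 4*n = (n + 4)*(n^2 - n) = n*(n + 4)*(n - 1)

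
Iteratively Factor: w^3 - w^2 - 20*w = (w + 4)*(w^2 - 5*w) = (w - 5)*(w + 4)*(w)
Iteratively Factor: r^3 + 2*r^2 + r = (r + 1)*(r^2 + r) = r*(r + 1)*(r + 1)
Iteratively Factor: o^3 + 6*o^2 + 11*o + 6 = (o + 2)*(o^2 + 4*o + 3) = (o + 2)*(o + 3)*(o + 1)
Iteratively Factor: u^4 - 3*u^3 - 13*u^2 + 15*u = (u + 3)*(u^3 - 6*u^2 + 5*u) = (u - 1)*(u + 3)*(u^2 - 5*u) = u*(u - 1)*(u + 3)*(u - 5)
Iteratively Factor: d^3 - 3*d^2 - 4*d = (d + 1)*(d^2 - 4*d) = d*(d + 1)*(d - 4)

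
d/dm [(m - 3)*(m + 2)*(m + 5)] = 3*m^2 + 8*m - 11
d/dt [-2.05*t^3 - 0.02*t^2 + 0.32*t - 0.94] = -6.15*t^2 - 0.04*t + 0.32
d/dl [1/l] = -1/l^2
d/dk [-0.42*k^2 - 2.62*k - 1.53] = -0.84*k - 2.62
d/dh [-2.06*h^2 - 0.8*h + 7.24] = -4.12*h - 0.8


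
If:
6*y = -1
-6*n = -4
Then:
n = 2/3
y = -1/6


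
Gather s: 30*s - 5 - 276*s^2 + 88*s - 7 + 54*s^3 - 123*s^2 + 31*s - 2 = 54*s^3 - 399*s^2 + 149*s - 14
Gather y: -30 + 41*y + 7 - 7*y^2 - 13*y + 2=-7*y^2 + 28*y - 21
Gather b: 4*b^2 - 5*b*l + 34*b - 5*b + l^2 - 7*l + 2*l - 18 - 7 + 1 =4*b^2 + b*(29 - 5*l) + l^2 - 5*l - 24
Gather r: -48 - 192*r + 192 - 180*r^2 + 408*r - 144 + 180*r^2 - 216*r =0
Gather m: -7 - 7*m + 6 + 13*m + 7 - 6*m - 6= 0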